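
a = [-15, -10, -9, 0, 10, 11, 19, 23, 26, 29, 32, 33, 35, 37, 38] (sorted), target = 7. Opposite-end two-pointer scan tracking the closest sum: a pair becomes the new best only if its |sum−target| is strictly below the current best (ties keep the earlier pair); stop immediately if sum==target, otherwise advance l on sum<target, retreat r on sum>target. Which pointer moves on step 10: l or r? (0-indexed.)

l=0 r=14: -15+38=23 d=16 *, r--
l=0 r=13: -15+37=22 d=15 *, r--
l=0 r=12: -15+35=20 d=13 *, r--
l=0 r=11: -15+33=18 d=11 *, r--
l=0 r=10: -15+32=17 d=10 *, r--
l=0 r=9: -15+29=14 d=7 *, r--
l=0 r=8: -15+26=11 d=4 *, r--
l=0 r=7: -15+23=8 d=1 *, r--
l=0 r=6: -15+19=4 d=3, l++
l=1 r=6: -10+19=9 d=2, r--

r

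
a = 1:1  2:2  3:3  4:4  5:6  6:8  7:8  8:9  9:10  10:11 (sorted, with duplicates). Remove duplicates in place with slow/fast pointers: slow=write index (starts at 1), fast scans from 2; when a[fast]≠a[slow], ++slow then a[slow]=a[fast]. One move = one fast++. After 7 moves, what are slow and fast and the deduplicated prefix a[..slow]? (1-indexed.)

slow=7, fast=9, prefix=[1, 2, 3, 4, 6, 8, 9]

(s=1,f=2) a[fast]=2≠a[slow]=1 write a[2]=2 → slow++,fast++
(s=2,f=3) a[fast]=3≠a[slow]=2 write a[3]=3 → slow++,fast++
(s=3,f=4) a[fast]=4≠a[slow]=3 write a[4]=4 → slow++,fast++
(s=4,f=5) a[fast]=6≠a[slow]=4 write a[5]=6 → slow++,fast++
(s=5,f=6) a[fast]=8≠a[slow]=6 write a[6]=8 → slow++,fast++
(s=6,f=7) a[fast]=8=a[slow] dup → fast++
(s=6,f=8) a[fast]=9≠a[slow]=8 write a[7]=9 → slow++,fast++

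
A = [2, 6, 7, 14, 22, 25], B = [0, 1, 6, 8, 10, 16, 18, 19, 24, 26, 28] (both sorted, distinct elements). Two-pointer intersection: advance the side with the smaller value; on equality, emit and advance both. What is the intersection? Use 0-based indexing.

i=0 j=0: 2>0, j++
i=0 j=1: 2>1, j++
i=0 j=2: 2<6, i++
i=1 j=2: 6==6 emit, i++,j++
i=2 j=3: 7<8, i++
i=3 j=3: 14>8, j++
i=3 j=4: 14>10, j++
i=3 j=5: 14<16, i++
i=4 j=5: 22>16, j++
i=4 j=6: 22>18, j++
i=4 j=7: 22>19, j++
i=4 j=8: 22<24, i++
i=5 j=8: 25>24, j++
i=5 j=9: 25<26, i++

intersection = [6]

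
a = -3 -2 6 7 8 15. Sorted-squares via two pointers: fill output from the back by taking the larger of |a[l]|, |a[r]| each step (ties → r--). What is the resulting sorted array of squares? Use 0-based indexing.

[4, 9, 36, 49, 64, 225]

[0,5] |-3|<=|15| out[5]=225 → r--
[0,4] |-3|<=|8| out[4]=64 → r--
[0,3] |-3|<=|7| out[3]=49 → r--
[0,2] |-3|<=|6| out[2]=36 → r--
[0,1] |-3|>|-2| out[1]=9 → l++
[1,1] |-2|<=|-2| out[0]=4 → r--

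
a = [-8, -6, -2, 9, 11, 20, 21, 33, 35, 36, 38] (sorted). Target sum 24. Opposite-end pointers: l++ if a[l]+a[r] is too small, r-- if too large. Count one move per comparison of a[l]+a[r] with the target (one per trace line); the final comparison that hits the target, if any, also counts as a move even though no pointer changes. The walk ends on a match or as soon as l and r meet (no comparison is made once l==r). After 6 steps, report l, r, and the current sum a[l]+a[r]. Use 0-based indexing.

[0,10] -8+38=30 >24 → r--
[0,9] -8+36=28 >24 → r--
[0,8] -8+35=27 >24 → r--
[0,7] -8+33=25 >24 → r--
[0,6] -8+21=13 <24 → l++
[1,6] -6+21=15 <24 → l++

l=2, r=6, sum=19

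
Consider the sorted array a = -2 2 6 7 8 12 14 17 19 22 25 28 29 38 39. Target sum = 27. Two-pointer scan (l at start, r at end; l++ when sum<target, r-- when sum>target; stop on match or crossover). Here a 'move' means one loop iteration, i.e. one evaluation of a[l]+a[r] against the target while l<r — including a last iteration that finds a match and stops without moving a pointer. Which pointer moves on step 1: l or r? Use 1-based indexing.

r

[1,15] -2+39=37 >27 → r--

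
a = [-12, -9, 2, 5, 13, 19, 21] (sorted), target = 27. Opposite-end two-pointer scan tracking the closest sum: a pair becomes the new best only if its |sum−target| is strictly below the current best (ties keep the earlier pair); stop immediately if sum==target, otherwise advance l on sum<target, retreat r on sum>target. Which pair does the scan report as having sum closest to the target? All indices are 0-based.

[0,6] -12+21=9 d=18 * → l++
[1,6] -9+21=12 d=15 * → l++
[2,6] 2+21=23 d=4 * → l++
[3,6] 5+21=26 d=1 * → l++
[4,6] 13+21=34 d=7 → r--
[4,5] 13+19=32 d=5 → r--

pair (5, 21) with sum 26 (|Δ|=1)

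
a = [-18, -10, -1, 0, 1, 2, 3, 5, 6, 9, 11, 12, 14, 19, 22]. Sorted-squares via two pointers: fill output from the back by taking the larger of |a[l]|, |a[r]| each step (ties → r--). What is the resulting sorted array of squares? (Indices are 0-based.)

[0, 1, 1, 4, 9, 25, 36, 81, 100, 121, 144, 196, 324, 361, 484]

[0,14] |-18|<=|22| out[14]=484 → r--
[0,13] |-18|<=|19| out[13]=361 → r--
[0,12] |-18|>|14| out[12]=324 → l++
[1,12] |-10|<=|14| out[11]=196 → r--
[1,11] |-10|<=|12| out[10]=144 → r--
[1,10] |-10|<=|11| out[9]=121 → r--
[1,9] |-10|>|9| out[8]=100 → l++
[2,9] |-1|<=|9| out[7]=81 → r--
[2,8] |-1|<=|6| out[6]=36 → r--
[2,7] |-1|<=|5| out[5]=25 → r--
[2,6] |-1|<=|3| out[4]=9 → r--
[2,5] |-1|<=|2| out[3]=4 → r--
[2,4] |-1|<=|1| out[2]=1 → r--
[2,3] |-1|>|0| out[1]=1 → l++
[3,3] |0|<=|0| out[0]=0 → r--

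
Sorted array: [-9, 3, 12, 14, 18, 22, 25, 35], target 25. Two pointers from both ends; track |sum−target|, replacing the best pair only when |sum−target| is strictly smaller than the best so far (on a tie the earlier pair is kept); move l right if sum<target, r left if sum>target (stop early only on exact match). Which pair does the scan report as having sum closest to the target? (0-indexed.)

l=0 r=7: -9+35=26 d=1 *, r--
l=0 r=6: -9+25=16 d=9, l++
l=1 r=6: 3+25=28 d=3, r--
l=1 r=5: 3+22=25 d=0 *, stop

pair (3, 22) with sum 25 (|Δ|=0)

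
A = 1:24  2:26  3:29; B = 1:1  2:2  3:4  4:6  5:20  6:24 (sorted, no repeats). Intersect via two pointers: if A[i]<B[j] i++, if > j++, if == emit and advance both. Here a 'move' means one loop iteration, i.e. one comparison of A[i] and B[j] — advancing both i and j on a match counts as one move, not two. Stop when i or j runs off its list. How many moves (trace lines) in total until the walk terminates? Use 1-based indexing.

[i=1,j=1] 24>1 → j++
[i=1,j=2] 24>2 → j++
[i=1,j=3] 24>4 → j++
[i=1,j=4] 24>6 → j++
[i=1,j=5] 24>20 → j++
[i=1,j=6] 24==24 emit → i++,j++

6 moves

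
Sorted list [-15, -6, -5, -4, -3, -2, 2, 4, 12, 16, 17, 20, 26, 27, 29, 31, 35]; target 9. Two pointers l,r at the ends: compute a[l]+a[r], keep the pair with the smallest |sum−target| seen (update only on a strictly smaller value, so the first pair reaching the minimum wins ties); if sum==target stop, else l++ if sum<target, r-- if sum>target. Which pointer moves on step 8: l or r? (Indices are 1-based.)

[1,17] -15+35=20 d=11 * → r--
[1,16] -15+31=16 d=7 * → r--
[1,15] -15+29=14 d=5 * → r--
[1,14] -15+27=12 d=3 * → r--
[1,13] -15+26=11 d=2 * → r--
[1,12] -15+20=5 d=4 → l++
[2,12] -6+20=14 d=5 → r--
[2,11] -6+17=11 d=2 → r--

r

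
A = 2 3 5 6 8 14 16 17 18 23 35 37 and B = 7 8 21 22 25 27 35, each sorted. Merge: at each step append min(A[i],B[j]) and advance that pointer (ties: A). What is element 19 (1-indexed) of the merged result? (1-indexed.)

merged[19] = 37

[i=1,j=1] A[i]=2<=B[j]=7 take 2 → i++
[i=2,j=1] A[i]=3<=B[j]=7 take 3 → i++
[i=3,j=1] A[i]=5<=B[j]=7 take 5 → i++
[i=4,j=1] A[i]=6<=B[j]=7 take 6 → i++
[i=5,j=1] A[i]=8>B[j]=7 take 7 → j++
[i=5,j=2] A[i]=8<=B[j]=8 take 8 → i++
[i=6,j=2] A[i]=14>B[j]=8 take 8 → j++
[i=6,j=3] A[i]=14<=B[j]=21 take 14 → i++
[i=7,j=3] A[i]=16<=B[j]=21 take 16 → i++
[i=8,j=3] A[i]=17<=B[j]=21 take 17 → i++
[i=9,j=3] A[i]=18<=B[j]=21 take 18 → i++
[i=10,j=3] A[i]=23>B[j]=21 take 21 → j++
[i=10,j=4] A[i]=23>B[j]=22 take 22 → j++
[i=10,j=5] A[i]=23<=B[j]=25 take 23 → i++
[i=11,j=5] A[i]=35>B[j]=25 take 25 → j++
[i=11,j=6] A[i]=35>B[j]=27 take 27 → j++
[i=11,j=7] A[i]=35<=B[j]=35 take 35 → i++
[i=12,j=7] A[i]=37>B[j]=35 take 35 → j++
[i=12,j=8] B done, take A[i]=37 → i++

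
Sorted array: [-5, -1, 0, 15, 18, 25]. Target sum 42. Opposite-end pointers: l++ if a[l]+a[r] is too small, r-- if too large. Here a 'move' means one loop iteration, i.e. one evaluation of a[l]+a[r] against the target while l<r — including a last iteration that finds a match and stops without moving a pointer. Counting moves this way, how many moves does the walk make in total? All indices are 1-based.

l=1 r=6: -5+25=20 <42, l++
l=2 r=6: -1+25=24 <42, l++
l=3 r=6: 0+25=25 <42, l++
l=4 r=6: 15+25=40 <42, l++
l=5 r=6: 18+25=43 >42, r--

5 moves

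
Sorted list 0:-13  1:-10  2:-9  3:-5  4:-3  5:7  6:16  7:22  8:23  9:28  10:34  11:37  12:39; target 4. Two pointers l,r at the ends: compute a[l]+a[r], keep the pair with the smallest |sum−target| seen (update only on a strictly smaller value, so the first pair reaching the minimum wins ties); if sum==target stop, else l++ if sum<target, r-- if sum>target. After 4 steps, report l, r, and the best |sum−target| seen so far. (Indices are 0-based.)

l=0, r=8, best |Δ|=11

[0,12] -13+39=26 d=22 * → r--
[0,11] -13+37=24 d=20 * → r--
[0,10] -13+34=21 d=17 * → r--
[0,9] -13+28=15 d=11 * → r--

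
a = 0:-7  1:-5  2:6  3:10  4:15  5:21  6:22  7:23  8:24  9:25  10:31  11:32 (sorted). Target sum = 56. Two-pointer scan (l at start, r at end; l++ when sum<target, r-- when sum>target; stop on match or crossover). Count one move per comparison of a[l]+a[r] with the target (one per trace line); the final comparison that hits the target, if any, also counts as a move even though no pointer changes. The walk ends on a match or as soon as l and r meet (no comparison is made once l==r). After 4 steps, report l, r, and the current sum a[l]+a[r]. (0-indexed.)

l=4, r=11, sum=47

[0,11] -7+32=25 <56 → l++
[1,11] -5+32=27 <56 → l++
[2,11] 6+32=38 <56 → l++
[3,11] 10+32=42 <56 → l++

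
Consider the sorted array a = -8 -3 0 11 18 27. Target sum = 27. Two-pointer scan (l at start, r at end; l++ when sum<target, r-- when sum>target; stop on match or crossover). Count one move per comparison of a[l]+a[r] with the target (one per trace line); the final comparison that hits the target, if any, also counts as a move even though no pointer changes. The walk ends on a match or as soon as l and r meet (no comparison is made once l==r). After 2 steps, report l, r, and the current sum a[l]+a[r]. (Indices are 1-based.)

l=3, r=6, sum=27

[1,6] -8+27=19 <27 → l++
[2,6] -3+27=24 <27 → l++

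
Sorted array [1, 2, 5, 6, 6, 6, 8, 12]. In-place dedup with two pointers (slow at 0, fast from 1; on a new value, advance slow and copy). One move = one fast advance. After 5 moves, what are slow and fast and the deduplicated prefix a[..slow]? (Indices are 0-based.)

(s=0,f=1) a[fast]=2≠a[slow]=1 write a[1]=2 → slow++,fast++
(s=1,f=2) a[fast]=5≠a[slow]=2 write a[2]=5 → slow++,fast++
(s=2,f=3) a[fast]=6≠a[slow]=5 write a[3]=6 → slow++,fast++
(s=3,f=4) a[fast]=6=a[slow] dup → fast++
(s=3,f=5) a[fast]=6=a[slow] dup → fast++

slow=3, fast=6, prefix=[1, 2, 5, 6]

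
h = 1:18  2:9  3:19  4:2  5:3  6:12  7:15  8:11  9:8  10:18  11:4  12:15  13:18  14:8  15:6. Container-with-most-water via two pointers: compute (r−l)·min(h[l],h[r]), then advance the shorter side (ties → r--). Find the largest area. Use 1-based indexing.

[1,15] min(18,6)*14=84 best=84 * → r--
[1,14] min(18,8)*13=104 best=104 * → r--
[1,13] min(18,18)*12=216 best=216 * → r--
[1,12] min(18,15)*11=165 best=216 → r--
[1,11] min(18,4)*10=40 best=216 → r--
[1,10] min(18,18)*9=162 best=216 → r--
[1,9] min(18,8)*8=64 best=216 → r--
[1,8] min(18,11)*7=77 best=216 → r--
[1,7] min(18,15)*6=90 best=216 → r--
[1,6] min(18,12)*5=60 best=216 → r--
[1,5] min(18,3)*4=12 best=216 → r--
[1,4] min(18,2)*3=6 best=216 → r--
[1,3] min(18,19)*2=36 best=216 → l++
[2,3] min(9,19)*1=9 best=216 → l++

max area = 216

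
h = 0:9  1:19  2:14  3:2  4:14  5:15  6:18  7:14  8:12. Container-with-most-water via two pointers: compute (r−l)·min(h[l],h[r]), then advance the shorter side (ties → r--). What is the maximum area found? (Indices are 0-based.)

max area = 90

l=0 r=8: min(9,12)*8=72 best=72 *, l++
l=1 r=8: min(19,12)*7=84 best=84 *, r--
l=1 r=7: min(19,14)*6=84 best=84, r--
l=1 r=6: min(19,18)*5=90 best=90 *, r--
l=1 r=5: min(19,15)*4=60 best=90, r--
l=1 r=4: min(19,14)*3=42 best=90, r--
l=1 r=3: min(19,2)*2=4 best=90, r--
l=1 r=2: min(19,14)*1=14 best=90, r--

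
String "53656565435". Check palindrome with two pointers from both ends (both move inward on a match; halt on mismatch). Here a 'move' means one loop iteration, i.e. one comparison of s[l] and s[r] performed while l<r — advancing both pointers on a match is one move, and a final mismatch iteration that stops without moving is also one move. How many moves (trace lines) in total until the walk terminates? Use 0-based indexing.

3 moves

[0,10] '5'=='5' → l++,r--
[1,9] '3'=='3' → l++,r--
[2,8] '6'!='4' → stop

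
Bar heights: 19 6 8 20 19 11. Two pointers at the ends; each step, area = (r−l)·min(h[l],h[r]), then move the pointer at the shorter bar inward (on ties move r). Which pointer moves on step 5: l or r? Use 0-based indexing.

l=0 r=5: min(19,11)*5=55 best=55 *, r--
l=0 r=4: min(19,19)*4=76 best=76 *, r--
l=0 r=3: min(19,20)*3=57 best=76, l++
l=1 r=3: min(6,20)*2=12 best=76, l++
l=2 r=3: min(8,20)*1=8 best=76, l++

l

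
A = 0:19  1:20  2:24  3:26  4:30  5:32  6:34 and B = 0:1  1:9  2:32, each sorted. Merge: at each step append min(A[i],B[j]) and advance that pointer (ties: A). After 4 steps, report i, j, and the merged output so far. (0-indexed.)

i=0 j=0: A[i]=19>B[j]=1 take 1, j++
i=0 j=1: A[i]=19>B[j]=9 take 9, j++
i=0 j=2: A[i]=19<=B[j]=32 take 19, i++
i=1 j=2: A[i]=20<=B[j]=32 take 20, i++

i=2, j=2, merged so far=[1, 9, 19, 20]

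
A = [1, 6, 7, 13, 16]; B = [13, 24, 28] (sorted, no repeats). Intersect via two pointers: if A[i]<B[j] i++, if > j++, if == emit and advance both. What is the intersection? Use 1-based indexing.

intersection = [13]

[i=1,j=1] 1<13 → i++
[i=2,j=1] 6<13 → i++
[i=3,j=1] 7<13 → i++
[i=4,j=1] 13==13 emit → i++,j++
[i=5,j=2] 16<24 → i++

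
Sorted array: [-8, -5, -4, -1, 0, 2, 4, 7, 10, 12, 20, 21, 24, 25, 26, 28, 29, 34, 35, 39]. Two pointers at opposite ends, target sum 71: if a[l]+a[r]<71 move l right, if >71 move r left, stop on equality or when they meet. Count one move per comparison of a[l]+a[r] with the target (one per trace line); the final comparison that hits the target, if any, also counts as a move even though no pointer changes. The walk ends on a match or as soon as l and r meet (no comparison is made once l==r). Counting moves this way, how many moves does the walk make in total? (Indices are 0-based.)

19 moves

l=0 r=19: -8+39=31 <71, l++
l=1 r=19: -5+39=34 <71, l++
l=2 r=19: -4+39=35 <71, l++
l=3 r=19: -1+39=38 <71, l++
l=4 r=19: 0+39=39 <71, l++
l=5 r=19: 2+39=41 <71, l++
l=6 r=19: 4+39=43 <71, l++
l=7 r=19: 7+39=46 <71, l++
l=8 r=19: 10+39=49 <71, l++
l=9 r=19: 12+39=51 <71, l++
l=10 r=19: 20+39=59 <71, l++
l=11 r=19: 21+39=60 <71, l++
l=12 r=19: 24+39=63 <71, l++
l=13 r=19: 25+39=64 <71, l++
l=14 r=19: 26+39=65 <71, l++
l=15 r=19: 28+39=67 <71, l++
l=16 r=19: 29+39=68 <71, l++
l=17 r=19: 34+39=73 >71, r--
l=17 r=18: 34+35=69 <71, l++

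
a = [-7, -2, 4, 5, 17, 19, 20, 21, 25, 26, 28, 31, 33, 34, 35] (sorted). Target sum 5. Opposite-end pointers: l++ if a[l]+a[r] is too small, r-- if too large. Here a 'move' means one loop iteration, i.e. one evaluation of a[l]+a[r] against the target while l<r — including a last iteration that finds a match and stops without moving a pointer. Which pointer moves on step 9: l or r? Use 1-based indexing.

l=1 r=15: -7+35=28 >5, r--
l=1 r=14: -7+34=27 >5, r--
l=1 r=13: -7+33=26 >5, r--
l=1 r=12: -7+31=24 >5, r--
l=1 r=11: -7+28=21 >5, r--
l=1 r=10: -7+26=19 >5, r--
l=1 r=9: -7+25=18 >5, r--
l=1 r=8: -7+21=14 >5, r--
l=1 r=7: -7+20=13 >5, r--

r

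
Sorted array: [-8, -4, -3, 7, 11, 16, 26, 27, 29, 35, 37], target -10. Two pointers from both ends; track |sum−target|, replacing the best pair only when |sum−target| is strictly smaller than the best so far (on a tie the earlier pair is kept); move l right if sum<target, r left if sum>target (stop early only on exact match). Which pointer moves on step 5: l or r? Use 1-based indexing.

[1,11] -8+37=29 d=39 * → r--
[1,10] -8+35=27 d=37 * → r--
[1,9] -8+29=21 d=31 * → r--
[1,8] -8+27=19 d=29 * → r--
[1,7] -8+26=18 d=28 * → r--

r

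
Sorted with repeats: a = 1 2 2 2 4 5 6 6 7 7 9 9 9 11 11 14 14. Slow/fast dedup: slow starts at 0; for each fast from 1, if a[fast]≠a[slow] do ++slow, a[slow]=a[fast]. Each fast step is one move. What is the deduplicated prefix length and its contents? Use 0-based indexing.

length 9; prefix = [1, 2, 4, 5, 6, 7, 9, 11, 14]

slow=0 fast=1: a[fast]=2≠a[slow]=1 write a[1]=2, slow++,fast++
slow=1 fast=2: a[fast]=2=a[slow] dup, fast++
slow=1 fast=3: a[fast]=2=a[slow] dup, fast++
slow=1 fast=4: a[fast]=4≠a[slow]=2 write a[2]=4, slow++,fast++
slow=2 fast=5: a[fast]=5≠a[slow]=4 write a[3]=5, slow++,fast++
slow=3 fast=6: a[fast]=6≠a[slow]=5 write a[4]=6, slow++,fast++
slow=4 fast=7: a[fast]=6=a[slow] dup, fast++
slow=4 fast=8: a[fast]=7≠a[slow]=6 write a[5]=7, slow++,fast++
slow=5 fast=9: a[fast]=7=a[slow] dup, fast++
slow=5 fast=10: a[fast]=9≠a[slow]=7 write a[6]=9, slow++,fast++
slow=6 fast=11: a[fast]=9=a[slow] dup, fast++
slow=6 fast=12: a[fast]=9=a[slow] dup, fast++
slow=6 fast=13: a[fast]=11≠a[slow]=9 write a[7]=11, slow++,fast++
slow=7 fast=14: a[fast]=11=a[slow] dup, fast++
slow=7 fast=15: a[fast]=14≠a[slow]=11 write a[8]=14, slow++,fast++
slow=8 fast=16: a[fast]=14=a[slow] dup, fast++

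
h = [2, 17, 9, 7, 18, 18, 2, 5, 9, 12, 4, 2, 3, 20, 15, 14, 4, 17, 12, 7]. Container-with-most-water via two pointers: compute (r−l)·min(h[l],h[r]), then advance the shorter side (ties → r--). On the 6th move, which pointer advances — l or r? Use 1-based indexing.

l=1 r=20: min(2,7)*19=38 best=38 *, l++
l=2 r=20: min(17,7)*18=126 best=126 *, r--
l=2 r=19: min(17,12)*17=204 best=204 *, r--
l=2 r=18: min(17,17)*16=272 best=272 *, r--
l=2 r=17: min(17,4)*15=60 best=272, r--
l=2 r=16: min(17,14)*14=196 best=272, r--

r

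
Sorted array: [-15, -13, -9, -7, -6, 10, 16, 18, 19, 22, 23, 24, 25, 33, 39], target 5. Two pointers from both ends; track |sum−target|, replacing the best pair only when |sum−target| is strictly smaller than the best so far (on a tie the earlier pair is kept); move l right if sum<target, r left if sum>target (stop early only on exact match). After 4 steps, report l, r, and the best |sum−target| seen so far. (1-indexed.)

l=1, r=11, best |Δ|=4

[1,15] -15+39=24 d=19 * → r--
[1,14] -15+33=18 d=13 * → r--
[1,13] -15+25=10 d=5 * → r--
[1,12] -15+24=9 d=4 * → r--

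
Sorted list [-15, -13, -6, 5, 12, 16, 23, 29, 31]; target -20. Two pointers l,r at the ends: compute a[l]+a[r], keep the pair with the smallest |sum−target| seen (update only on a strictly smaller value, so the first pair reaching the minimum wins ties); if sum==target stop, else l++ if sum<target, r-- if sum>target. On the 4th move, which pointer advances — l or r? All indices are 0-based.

r

l=0 r=8: -15+31=16 d=36 *, r--
l=0 r=7: -15+29=14 d=34 *, r--
l=0 r=6: -15+23=8 d=28 *, r--
l=0 r=5: -15+16=1 d=21 *, r--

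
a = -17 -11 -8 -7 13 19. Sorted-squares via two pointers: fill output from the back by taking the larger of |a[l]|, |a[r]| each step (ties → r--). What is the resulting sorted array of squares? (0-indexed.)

[49, 64, 121, 169, 289, 361]

l=0 r=5: |-17|<=|19| out[5]=361, r--
l=0 r=4: |-17|>|13| out[4]=289, l++
l=1 r=4: |-11|<=|13| out[3]=169, r--
l=1 r=3: |-11|>|-7| out[2]=121, l++
l=2 r=3: |-8|>|-7| out[1]=64, l++
l=3 r=3: |-7|<=|-7| out[0]=49, r--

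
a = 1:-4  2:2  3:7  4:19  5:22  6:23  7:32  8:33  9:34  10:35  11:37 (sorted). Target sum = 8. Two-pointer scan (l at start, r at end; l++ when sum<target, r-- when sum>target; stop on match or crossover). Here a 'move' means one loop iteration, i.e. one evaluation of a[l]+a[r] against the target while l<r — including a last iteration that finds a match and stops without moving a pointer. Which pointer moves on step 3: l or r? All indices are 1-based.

r

[1,11] -4+37=33 >8 → r--
[1,10] -4+35=31 >8 → r--
[1,9] -4+34=30 >8 → r--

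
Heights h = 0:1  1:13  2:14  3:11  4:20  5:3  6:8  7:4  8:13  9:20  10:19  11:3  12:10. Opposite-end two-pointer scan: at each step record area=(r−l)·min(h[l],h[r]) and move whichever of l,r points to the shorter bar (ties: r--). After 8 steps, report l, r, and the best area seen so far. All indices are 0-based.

l=4, r=8, best area=117

[0,12] min(1,10)*12=12 best=12 * → l++
[1,12] min(13,10)*11=110 best=110 * → r--
[1,11] min(13,3)*10=30 best=110 → r--
[1,10] min(13,19)*9=117 best=117 * → l++
[2,10] min(14,19)*8=112 best=117 → l++
[3,10] min(11,19)*7=77 best=117 → l++
[4,10] min(20,19)*6=114 best=117 → r--
[4,9] min(20,20)*5=100 best=117 → r--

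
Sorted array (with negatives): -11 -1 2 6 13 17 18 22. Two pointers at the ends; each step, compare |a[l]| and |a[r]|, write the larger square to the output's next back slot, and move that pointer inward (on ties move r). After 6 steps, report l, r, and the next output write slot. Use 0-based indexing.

[0,7] |-11|<=|22| out[7]=484 → r--
[0,6] |-11|<=|18| out[6]=324 → r--
[0,5] |-11|<=|17| out[5]=289 → r--
[0,4] |-11|<=|13| out[4]=169 → r--
[0,3] |-11|>|6| out[3]=121 → l++
[1,3] |-1|<=|6| out[2]=36 → r--

l=1, r=2, next write slot=1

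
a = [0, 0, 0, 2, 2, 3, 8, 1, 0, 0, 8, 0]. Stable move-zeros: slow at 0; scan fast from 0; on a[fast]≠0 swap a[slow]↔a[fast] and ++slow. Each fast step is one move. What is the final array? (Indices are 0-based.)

(s=0,f=0) a[fast]=0 → fast++
(s=0,f=1) a[fast]=0 → fast++
(s=0,f=2) a[fast]=0 → fast++
(s=0,f=3) a[fast]=2≠0 swap→a[0]=2 → slow++,fast++
(s=1,f=4) a[fast]=2≠0 swap→a[1]=2 → slow++,fast++
(s=2,f=5) a[fast]=3≠0 swap→a[2]=3 → slow++,fast++
(s=3,f=6) a[fast]=8≠0 swap→a[3]=8 → slow++,fast++
(s=4,f=7) a[fast]=1≠0 swap→a[4]=1 → slow++,fast++
(s=5,f=8) a[fast]=0 → fast++
(s=5,f=9) a[fast]=0 → fast++
(s=5,f=10) a[fast]=8≠0 swap→a[5]=8 → slow++,fast++
(s=6,f=11) a[fast]=0 → fast++

[2, 2, 3, 8, 1, 8, 0, 0, 0, 0, 0, 0]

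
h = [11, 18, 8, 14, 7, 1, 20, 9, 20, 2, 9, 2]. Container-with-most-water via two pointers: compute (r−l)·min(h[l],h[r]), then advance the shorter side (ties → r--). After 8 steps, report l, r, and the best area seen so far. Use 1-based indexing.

l=1 r=12: min(11,2)*11=22 best=22 *, r--
l=1 r=11: min(11,9)*10=90 best=90 *, r--
l=1 r=10: min(11,2)*9=18 best=90, r--
l=1 r=9: min(11,20)*8=88 best=90, l++
l=2 r=9: min(18,20)*7=126 best=126 *, l++
l=3 r=9: min(8,20)*6=48 best=126, l++
l=4 r=9: min(14,20)*5=70 best=126, l++
l=5 r=9: min(7,20)*4=28 best=126, l++

l=6, r=9, best area=126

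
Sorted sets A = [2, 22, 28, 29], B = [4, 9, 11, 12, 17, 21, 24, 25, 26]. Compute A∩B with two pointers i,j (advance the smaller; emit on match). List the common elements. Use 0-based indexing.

intersection = []

i=0 j=0: 2<4, i++
i=1 j=0: 22>4, j++
i=1 j=1: 22>9, j++
i=1 j=2: 22>11, j++
i=1 j=3: 22>12, j++
i=1 j=4: 22>17, j++
i=1 j=5: 22>21, j++
i=1 j=6: 22<24, i++
i=2 j=6: 28>24, j++
i=2 j=7: 28>25, j++
i=2 j=8: 28>26, j++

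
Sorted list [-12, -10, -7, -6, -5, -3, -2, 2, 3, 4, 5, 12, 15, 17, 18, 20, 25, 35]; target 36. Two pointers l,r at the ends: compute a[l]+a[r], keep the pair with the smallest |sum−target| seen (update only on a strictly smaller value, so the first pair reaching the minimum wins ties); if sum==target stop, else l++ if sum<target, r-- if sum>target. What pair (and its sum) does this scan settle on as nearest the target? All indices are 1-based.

pair (2, 35) with sum 37 (|Δ|=1)

[1,18] -12+35=23 d=13 * → l++
[2,18] -10+35=25 d=11 * → l++
[3,18] -7+35=28 d=8 * → l++
[4,18] -6+35=29 d=7 * → l++
[5,18] -5+35=30 d=6 * → l++
[6,18] -3+35=32 d=4 * → l++
[7,18] -2+35=33 d=3 * → l++
[8,18] 2+35=37 d=1 * → r--
[8,17] 2+25=27 d=9 → l++
[9,17] 3+25=28 d=8 → l++
[10,17] 4+25=29 d=7 → l++
[11,17] 5+25=30 d=6 → l++
[12,17] 12+25=37 d=1 → r--
[12,16] 12+20=32 d=4 → l++
[13,16] 15+20=35 d=1 → l++
[14,16] 17+20=37 d=1 → r--
[14,15] 17+18=35 d=1 → l++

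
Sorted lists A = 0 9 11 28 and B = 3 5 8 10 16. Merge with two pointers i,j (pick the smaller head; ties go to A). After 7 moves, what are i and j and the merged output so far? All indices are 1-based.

i=1 j=1: A[i]=0<=B[j]=3 take 0, i++
i=2 j=1: A[i]=9>B[j]=3 take 3, j++
i=2 j=2: A[i]=9>B[j]=5 take 5, j++
i=2 j=3: A[i]=9>B[j]=8 take 8, j++
i=2 j=4: A[i]=9<=B[j]=10 take 9, i++
i=3 j=4: A[i]=11>B[j]=10 take 10, j++
i=3 j=5: A[i]=11<=B[j]=16 take 11, i++

i=4, j=5, merged so far=[0, 3, 5, 8, 9, 10, 11]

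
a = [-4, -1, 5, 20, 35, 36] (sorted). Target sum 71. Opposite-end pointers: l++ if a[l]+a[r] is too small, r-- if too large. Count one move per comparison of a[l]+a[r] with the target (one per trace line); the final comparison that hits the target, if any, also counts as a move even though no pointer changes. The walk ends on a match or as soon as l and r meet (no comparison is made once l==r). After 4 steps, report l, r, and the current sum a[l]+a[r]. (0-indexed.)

[0,5] -4+36=32 <71 → l++
[1,5] -1+36=35 <71 → l++
[2,5] 5+36=41 <71 → l++
[3,5] 20+36=56 <71 → l++

l=4, r=5, sum=71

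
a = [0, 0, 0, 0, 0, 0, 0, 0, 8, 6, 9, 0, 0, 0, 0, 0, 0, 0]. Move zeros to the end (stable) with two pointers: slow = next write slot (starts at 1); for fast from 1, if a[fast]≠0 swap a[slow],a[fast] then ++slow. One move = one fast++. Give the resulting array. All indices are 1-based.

[8, 6, 9, 0, 0, 0, 0, 0, 0, 0, 0, 0, 0, 0, 0, 0, 0, 0]

(s=1,f=1) a[fast]=0 → fast++
(s=1,f=2) a[fast]=0 → fast++
(s=1,f=3) a[fast]=0 → fast++
(s=1,f=4) a[fast]=0 → fast++
(s=1,f=5) a[fast]=0 → fast++
(s=1,f=6) a[fast]=0 → fast++
(s=1,f=7) a[fast]=0 → fast++
(s=1,f=8) a[fast]=0 → fast++
(s=1,f=9) a[fast]=8≠0 swap→a[1]=8 → slow++,fast++
(s=2,f=10) a[fast]=6≠0 swap→a[2]=6 → slow++,fast++
(s=3,f=11) a[fast]=9≠0 swap→a[3]=9 → slow++,fast++
(s=4,f=12) a[fast]=0 → fast++
(s=4,f=13) a[fast]=0 → fast++
(s=4,f=14) a[fast]=0 → fast++
(s=4,f=15) a[fast]=0 → fast++
(s=4,f=16) a[fast]=0 → fast++
(s=4,f=17) a[fast]=0 → fast++
(s=4,f=18) a[fast]=0 → fast++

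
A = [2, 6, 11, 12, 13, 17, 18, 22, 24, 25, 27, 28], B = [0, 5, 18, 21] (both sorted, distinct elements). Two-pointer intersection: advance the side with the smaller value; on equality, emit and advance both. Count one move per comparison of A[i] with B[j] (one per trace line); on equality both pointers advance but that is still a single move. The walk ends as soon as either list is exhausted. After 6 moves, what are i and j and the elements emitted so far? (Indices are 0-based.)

i=0 j=0: 2>0, j++
i=0 j=1: 2<5, i++
i=1 j=1: 6>5, j++
i=1 j=2: 6<18, i++
i=2 j=2: 11<18, i++
i=3 j=2: 12<18, i++

i=4, j=2, emitted=[]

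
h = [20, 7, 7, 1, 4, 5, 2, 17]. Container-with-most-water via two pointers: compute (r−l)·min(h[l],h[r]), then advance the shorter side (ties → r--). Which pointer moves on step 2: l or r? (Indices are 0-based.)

r

l=0 r=7: min(20,17)*7=119 best=119 *, r--
l=0 r=6: min(20,2)*6=12 best=119, r--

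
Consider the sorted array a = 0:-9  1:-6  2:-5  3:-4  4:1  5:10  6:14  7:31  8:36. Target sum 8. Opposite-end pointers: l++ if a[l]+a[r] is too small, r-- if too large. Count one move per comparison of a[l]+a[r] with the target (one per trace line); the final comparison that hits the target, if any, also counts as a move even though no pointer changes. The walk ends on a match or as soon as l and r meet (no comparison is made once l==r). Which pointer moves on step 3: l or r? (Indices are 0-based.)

l=0 r=8: -9+36=27 >8, r--
l=0 r=7: -9+31=22 >8, r--
l=0 r=6: -9+14=5 <8, l++

l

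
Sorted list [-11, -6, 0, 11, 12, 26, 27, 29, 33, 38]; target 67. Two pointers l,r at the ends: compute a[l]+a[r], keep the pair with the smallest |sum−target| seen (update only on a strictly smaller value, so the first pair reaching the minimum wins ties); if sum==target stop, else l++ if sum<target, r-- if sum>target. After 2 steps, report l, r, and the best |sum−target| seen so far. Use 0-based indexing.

l=0 r=9: -11+38=27 d=40 *, l++
l=1 r=9: -6+38=32 d=35 *, l++

l=2, r=9, best |Δ|=35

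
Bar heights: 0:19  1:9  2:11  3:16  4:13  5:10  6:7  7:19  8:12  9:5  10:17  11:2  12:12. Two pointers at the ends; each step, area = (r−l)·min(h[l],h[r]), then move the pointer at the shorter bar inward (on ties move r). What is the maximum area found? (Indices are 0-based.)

max area = 170

[0,12] min(19,12)*12=144 best=144 * → r--
[0,11] min(19,2)*11=22 best=144 → r--
[0,10] min(19,17)*10=170 best=170 * → r--
[0,9] min(19,5)*9=45 best=170 → r--
[0,8] min(19,12)*8=96 best=170 → r--
[0,7] min(19,19)*7=133 best=170 → r--
[0,6] min(19,7)*6=42 best=170 → r--
[0,5] min(19,10)*5=50 best=170 → r--
[0,4] min(19,13)*4=52 best=170 → r--
[0,3] min(19,16)*3=48 best=170 → r--
[0,2] min(19,11)*2=22 best=170 → r--
[0,1] min(19,9)*1=9 best=170 → r--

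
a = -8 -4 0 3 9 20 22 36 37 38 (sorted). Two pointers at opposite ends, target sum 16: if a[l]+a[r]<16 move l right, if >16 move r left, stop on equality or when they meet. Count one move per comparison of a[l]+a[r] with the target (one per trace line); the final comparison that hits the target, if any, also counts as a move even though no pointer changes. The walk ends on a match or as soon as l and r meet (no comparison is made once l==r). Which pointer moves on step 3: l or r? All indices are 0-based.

l=0 r=9: -8+38=30 >16, r--
l=0 r=8: -8+37=29 >16, r--
l=0 r=7: -8+36=28 >16, r--

r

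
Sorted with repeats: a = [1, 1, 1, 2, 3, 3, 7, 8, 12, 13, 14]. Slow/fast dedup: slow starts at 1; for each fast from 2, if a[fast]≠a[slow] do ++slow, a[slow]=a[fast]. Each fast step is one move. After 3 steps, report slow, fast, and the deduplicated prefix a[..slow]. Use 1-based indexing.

slow=2, fast=5, prefix=[1, 2]

slow=1 fast=2: a[fast]=1=a[slow] dup, fast++
slow=1 fast=3: a[fast]=1=a[slow] dup, fast++
slow=1 fast=4: a[fast]=2≠a[slow]=1 write a[2]=2, slow++,fast++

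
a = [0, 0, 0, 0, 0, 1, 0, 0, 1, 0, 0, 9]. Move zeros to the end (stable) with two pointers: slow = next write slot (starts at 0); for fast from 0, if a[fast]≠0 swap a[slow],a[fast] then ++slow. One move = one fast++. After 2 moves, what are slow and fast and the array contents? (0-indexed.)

slow=0, fast=2, a=[0, 0, 0, 0, 0, 1, 0, 0, 1, 0, 0, 9]

slow=0 fast=0: a[fast]=0, fast++
slow=0 fast=1: a[fast]=0, fast++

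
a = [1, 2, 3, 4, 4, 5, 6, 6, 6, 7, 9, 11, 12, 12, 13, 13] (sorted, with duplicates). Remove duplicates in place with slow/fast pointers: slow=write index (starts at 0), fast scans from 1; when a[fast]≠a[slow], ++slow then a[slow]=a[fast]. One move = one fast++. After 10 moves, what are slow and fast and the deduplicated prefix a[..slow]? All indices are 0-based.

slow=0 fast=1: a[fast]=2≠a[slow]=1 write a[1]=2, slow++,fast++
slow=1 fast=2: a[fast]=3≠a[slow]=2 write a[2]=3, slow++,fast++
slow=2 fast=3: a[fast]=4≠a[slow]=3 write a[3]=4, slow++,fast++
slow=3 fast=4: a[fast]=4=a[slow] dup, fast++
slow=3 fast=5: a[fast]=5≠a[slow]=4 write a[4]=5, slow++,fast++
slow=4 fast=6: a[fast]=6≠a[slow]=5 write a[5]=6, slow++,fast++
slow=5 fast=7: a[fast]=6=a[slow] dup, fast++
slow=5 fast=8: a[fast]=6=a[slow] dup, fast++
slow=5 fast=9: a[fast]=7≠a[slow]=6 write a[6]=7, slow++,fast++
slow=6 fast=10: a[fast]=9≠a[slow]=7 write a[7]=9, slow++,fast++

slow=7, fast=11, prefix=[1, 2, 3, 4, 5, 6, 7, 9]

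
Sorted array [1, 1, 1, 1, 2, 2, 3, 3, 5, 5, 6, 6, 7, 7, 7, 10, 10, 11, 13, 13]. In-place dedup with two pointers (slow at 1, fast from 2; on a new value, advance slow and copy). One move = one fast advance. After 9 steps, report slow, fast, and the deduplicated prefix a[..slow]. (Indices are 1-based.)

slow=1 fast=2: a[fast]=1=a[slow] dup, fast++
slow=1 fast=3: a[fast]=1=a[slow] dup, fast++
slow=1 fast=4: a[fast]=1=a[slow] dup, fast++
slow=1 fast=5: a[fast]=2≠a[slow]=1 write a[2]=2, slow++,fast++
slow=2 fast=6: a[fast]=2=a[slow] dup, fast++
slow=2 fast=7: a[fast]=3≠a[slow]=2 write a[3]=3, slow++,fast++
slow=3 fast=8: a[fast]=3=a[slow] dup, fast++
slow=3 fast=9: a[fast]=5≠a[slow]=3 write a[4]=5, slow++,fast++
slow=4 fast=10: a[fast]=5=a[slow] dup, fast++

slow=4, fast=11, prefix=[1, 2, 3, 5]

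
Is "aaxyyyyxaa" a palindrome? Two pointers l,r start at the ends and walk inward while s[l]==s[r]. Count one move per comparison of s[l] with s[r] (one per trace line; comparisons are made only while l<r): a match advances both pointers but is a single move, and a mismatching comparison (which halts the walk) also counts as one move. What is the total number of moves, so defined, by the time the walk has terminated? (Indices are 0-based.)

5 moves

[0,9] 'a'=='a' → l++,r--
[1,8] 'a'=='a' → l++,r--
[2,7] 'x'=='x' → l++,r--
[3,6] 'y'=='y' → l++,r--
[4,5] 'y'=='y' → l++,r--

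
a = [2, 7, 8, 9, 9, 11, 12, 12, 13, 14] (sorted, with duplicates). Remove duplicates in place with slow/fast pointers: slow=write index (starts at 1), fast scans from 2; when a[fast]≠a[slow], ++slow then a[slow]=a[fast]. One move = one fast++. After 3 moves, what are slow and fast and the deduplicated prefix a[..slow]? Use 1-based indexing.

slow=4, fast=5, prefix=[2, 7, 8, 9]

slow=1 fast=2: a[fast]=7≠a[slow]=2 write a[2]=7, slow++,fast++
slow=2 fast=3: a[fast]=8≠a[slow]=7 write a[3]=8, slow++,fast++
slow=3 fast=4: a[fast]=9≠a[slow]=8 write a[4]=9, slow++,fast++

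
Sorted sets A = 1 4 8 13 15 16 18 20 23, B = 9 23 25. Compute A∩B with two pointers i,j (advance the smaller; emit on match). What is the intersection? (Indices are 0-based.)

i=0 j=0: 1<9, i++
i=1 j=0: 4<9, i++
i=2 j=0: 8<9, i++
i=3 j=0: 13>9, j++
i=3 j=1: 13<23, i++
i=4 j=1: 15<23, i++
i=5 j=1: 16<23, i++
i=6 j=1: 18<23, i++
i=7 j=1: 20<23, i++
i=8 j=1: 23==23 emit, i++,j++

intersection = [23]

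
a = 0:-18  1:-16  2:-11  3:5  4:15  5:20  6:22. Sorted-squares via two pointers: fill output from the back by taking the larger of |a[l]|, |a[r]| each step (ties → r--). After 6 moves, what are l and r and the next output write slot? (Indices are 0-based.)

l=3, r=3, next write slot=0

[0,6] |-18|<=|22| out[6]=484 → r--
[0,5] |-18|<=|20| out[5]=400 → r--
[0,4] |-18|>|15| out[4]=324 → l++
[1,4] |-16|>|15| out[3]=256 → l++
[2,4] |-11|<=|15| out[2]=225 → r--
[2,3] |-11|>|5| out[1]=121 → l++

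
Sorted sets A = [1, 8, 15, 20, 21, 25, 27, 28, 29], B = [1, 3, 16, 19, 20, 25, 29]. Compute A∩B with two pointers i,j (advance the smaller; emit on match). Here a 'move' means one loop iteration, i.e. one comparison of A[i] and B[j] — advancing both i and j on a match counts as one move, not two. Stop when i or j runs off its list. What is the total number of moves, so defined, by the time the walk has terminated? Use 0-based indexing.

12 moves

i=0 j=0: 1==1 emit, i++,j++
i=1 j=1: 8>3, j++
i=1 j=2: 8<16, i++
i=2 j=2: 15<16, i++
i=3 j=2: 20>16, j++
i=3 j=3: 20>19, j++
i=3 j=4: 20==20 emit, i++,j++
i=4 j=5: 21<25, i++
i=5 j=5: 25==25 emit, i++,j++
i=6 j=6: 27<29, i++
i=7 j=6: 28<29, i++
i=8 j=6: 29==29 emit, i++,j++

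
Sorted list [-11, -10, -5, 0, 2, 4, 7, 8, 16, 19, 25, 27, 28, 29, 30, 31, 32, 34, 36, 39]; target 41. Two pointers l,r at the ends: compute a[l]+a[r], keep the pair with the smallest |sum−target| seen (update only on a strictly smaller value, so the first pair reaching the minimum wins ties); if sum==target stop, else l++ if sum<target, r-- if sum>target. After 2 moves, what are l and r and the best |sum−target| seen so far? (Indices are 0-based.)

l=2, r=19, best |Δ|=12

l=0 r=19: -11+39=28 d=13 *, l++
l=1 r=19: -10+39=29 d=12 *, l++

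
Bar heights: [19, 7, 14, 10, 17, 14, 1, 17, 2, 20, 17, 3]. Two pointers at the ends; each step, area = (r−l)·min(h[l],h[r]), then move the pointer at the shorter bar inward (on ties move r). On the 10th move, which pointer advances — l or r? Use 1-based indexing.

l

[1,12] min(19,3)*11=33 best=33 * → r--
[1,11] min(19,17)*10=170 best=170 * → r--
[1,10] min(19,20)*9=171 best=171 * → l++
[2,10] min(7,20)*8=56 best=171 → l++
[3,10] min(14,20)*7=98 best=171 → l++
[4,10] min(10,20)*6=60 best=171 → l++
[5,10] min(17,20)*5=85 best=171 → l++
[6,10] min(14,20)*4=56 best=171 → l++
[7,10] min(1,20)*3=3 best=171 → l++
[8,10] min(17,20)*2=34 best=171 → l++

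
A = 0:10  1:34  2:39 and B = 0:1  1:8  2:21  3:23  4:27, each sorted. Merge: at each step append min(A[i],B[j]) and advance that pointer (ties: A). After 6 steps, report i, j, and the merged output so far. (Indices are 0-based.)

i=1, j=5, merged so far=[1, 8, 10, 21, 23, 27]

i=0 j=0: A[i]=10>B[j]=1 take 1, j++
i=0 j=1: A[i]=10>B[j]=8 take 8, j++
i=0 j=2: A[i]=10<=B[j]=21 take 10, i++
i=1 j=2: A[i]=34>B[j]=21 take 21, j++
i=1 j=3: A[i]=34>B[j]=23 take 23, j++
i=1 j=4: A[i]=34>B[j]=27 take 27, j++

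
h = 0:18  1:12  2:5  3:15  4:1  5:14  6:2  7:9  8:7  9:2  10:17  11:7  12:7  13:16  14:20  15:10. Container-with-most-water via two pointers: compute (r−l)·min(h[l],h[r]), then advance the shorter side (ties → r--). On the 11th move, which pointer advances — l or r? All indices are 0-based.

[0,15] min(18,10)*15=150 best=150 * → r--
[0,14] min(18,20)*14=252 best=252 * → l++
[1,14] min(12,20)*13=156 best=252 → l++
[2,14] min(5,20)*12=60 best=252 → l++
[3,14] min(15,20)*11=165 best=252 → l++
[4,14] min(1,20)*10=10 best=252 → l++
[5,14] min(14,20)*9=126 best=252 → l++
[6,14] min(2,20)*8=16 best=252 → l++
[7,14] min(9,20)*7=63 best=252 → l++
[8,14] min(7,20)*6=42 best=252 → l++
[9,14] min(2,20)*5=10 best=252 → l++

l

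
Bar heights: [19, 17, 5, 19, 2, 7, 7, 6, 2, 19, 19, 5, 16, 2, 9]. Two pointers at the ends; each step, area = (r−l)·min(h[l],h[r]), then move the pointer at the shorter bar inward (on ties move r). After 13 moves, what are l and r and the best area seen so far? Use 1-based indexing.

l=1, r=2, best area=192

[1,15] min(19,9)*14=126 best=126 * → r--
[1,14] min(19,2)*13=26 best=126 → r--
[1,13] min(19,16)*12=192 best=192 * → r--
[1,12] min(19,5)*11=55 best=192 → r--
[1,11] min(19,19)*10=190 best=192 → r--
[1,10] min(19,19)*9=171 best=192 → r--
[1,9] min(19,2)*8=16 best=192 → r--
[1,8] min(19,6)*7=42 best=192 → r--
[1,7] min(19,7)*6=42 best=192 → r--
[1,6] min(19,7)*5=35 best=192 → r--
[1,5] min(19,2)*4=8 best=192 → r--
[1,4] min(19,19)*3=57 best=192 → r--
[1,3] min(19,5)*2=10 best=192 → r--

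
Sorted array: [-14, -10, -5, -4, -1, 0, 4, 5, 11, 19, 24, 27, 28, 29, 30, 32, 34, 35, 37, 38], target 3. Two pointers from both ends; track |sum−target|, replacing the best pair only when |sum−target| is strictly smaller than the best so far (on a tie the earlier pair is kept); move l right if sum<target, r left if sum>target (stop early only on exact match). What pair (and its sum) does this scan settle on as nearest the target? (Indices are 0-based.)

l=0 r=19: -14+38=24 d=21 *, r--
l=0 r=18: -14+37=23 d=20 *, r--
l=0 r=17: -14+35=21 d=18 *, r--
l=0 r=16: -14+34=20 d=17 *, r--
l=0 r=15: -14+32=18 d=15 *, r--
l=0 r=14: -14+30=16 d=13 *, r--
l=0 r=13: -14+29=15 d=12 *, r--
l=0 r=12: -14+28=14 d=11 *, r--
l=0 r=11: -14+27=13 d=10 *, r--
l=0 r=10: -14+24=10 d=7 *, r--
l=0 r=9: -14+19=5 d=2 *, r--
l=0 r=8: -14+11=-3 d=6, l++
l=1 r=8: -10+11=1 d=2, l++
l=2 r=8: -5+11=6 d=3, r--
l=2 r=7: -5+5=0 d=3, l++
l=3 r=7: -4+5=1 d=2, l++
l=4 r=7: -1+5=4 d=1 *, r--
l=4 r=6: -1+4=3 d=0 *, stop

pair (-1, 4) with sum 3 (|Δ|=0)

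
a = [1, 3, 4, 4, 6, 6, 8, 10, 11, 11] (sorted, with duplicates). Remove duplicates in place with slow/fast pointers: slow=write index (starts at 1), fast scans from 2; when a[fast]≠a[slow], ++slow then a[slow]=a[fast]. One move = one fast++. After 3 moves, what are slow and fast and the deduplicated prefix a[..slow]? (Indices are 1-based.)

(s=1,f=2) a[fast]=3≠a[slow]=1 write a[2]=3 → slow++,fast++
(s=2,f=3) a[fast]=4≠a[slow]=3 write a[3]=4 → slow++,fast++
(s=3,f=4) a[fast]=4=a[slow] dup → fast++

slow=3, fast=5, prefix=[1, 3, 4]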